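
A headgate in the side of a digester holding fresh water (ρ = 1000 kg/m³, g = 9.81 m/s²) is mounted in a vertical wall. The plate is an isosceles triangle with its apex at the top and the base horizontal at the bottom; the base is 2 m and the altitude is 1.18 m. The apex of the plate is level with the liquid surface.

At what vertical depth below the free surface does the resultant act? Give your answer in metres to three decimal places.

γ = ρg = 1000 × 9.81 = 9810 N/m³ = 9.81 kN/m³.
With the apex up, the centroid sits 2h/3 = 2 × 1.18/3 = 0.786667 m below the apex, so the centroid depth is h_c = 0.786667 m.
A = ½ × 2 × 1.18 = 1.18 m².
Resultant F = γ·h_c·A = 9.81 × 0.786667 × 1.18 = 9.1063 kN.
I_c = b·h³/36 = 2 × 1.18³/36 = 0.0912796 m⁴.
Centre of pressure: y_p = y_c + I_c/(y_c·A) = 0.786667 + 0.0912796/(0.786667 × 1.18) = 0.786667 + 0.0983333 = 0.885 m along the plane.

h_p = 0.885 m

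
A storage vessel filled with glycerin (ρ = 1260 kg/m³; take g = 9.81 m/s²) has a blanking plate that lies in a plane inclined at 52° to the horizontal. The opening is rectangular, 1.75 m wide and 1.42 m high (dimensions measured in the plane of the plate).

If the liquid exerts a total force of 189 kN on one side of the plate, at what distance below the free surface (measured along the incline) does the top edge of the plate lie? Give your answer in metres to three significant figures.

γ = ρg = 1260 × 9.81 / 1000 = 12.3606 kN/m³.
A = 1.75 × 1.42 = 2.485 m².
From F = γ·h_c·A, the centroid depth is h_c = 189/(12.3606 × 2.485) = 6.15313 m.
Let θ = 52° be the plate's angle to the horizontal; measure y along the incline from where the plane meets the free surface. Vertical depth h = y·sinθ with sinθ = 0.788011.
Along the incline, y_c = h_c/sinθ = 6.15313/0.788011 = 7.80843 m.
The centroid lies 1.42/2 = 0.71 m below the top edge, so the top edge sits at y_top = 7.80843 − 0.71 = 7.09843 m along the incline.

y_top ≈ 7.10 m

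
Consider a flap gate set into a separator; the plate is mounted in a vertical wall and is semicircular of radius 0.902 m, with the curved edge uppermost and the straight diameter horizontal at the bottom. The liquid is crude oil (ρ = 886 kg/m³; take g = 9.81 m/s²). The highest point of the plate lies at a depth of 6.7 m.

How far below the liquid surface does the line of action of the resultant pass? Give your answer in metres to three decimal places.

γ = ρg = 886 × 9.81 / 1000 = 8.69166 kN/m³.
The centroid lies 4r/(3π) = 0.382821 m above the diameter, so r − 4r/(3π) = 0.902 − 0.382821 = 0.519179 m below the topmost point, so the centroid depth is h_c = 6.7 + 0.519179 = 7.21918 m.
A = πr²/2 = π × 0.902²/2 = 1.27801 m².
Resultant F = γ·h_c·A = 8.69166 × 7.21918 × 1.27801 = 80.1909 kN.
I_c = (π/8 − 8/(9π))·r⁴ = 0.109757 × 0.902⁴ = 0.0726538 m⁴.
Centre of pressure: y_p = y_c + I_c/(y_c·A) = 7.21918 + 0.0726538/(7.21918 × 1.27801) = 7.21918 + 0.00787474 = 7.22705 m along the plane.

h_p = 7.227 m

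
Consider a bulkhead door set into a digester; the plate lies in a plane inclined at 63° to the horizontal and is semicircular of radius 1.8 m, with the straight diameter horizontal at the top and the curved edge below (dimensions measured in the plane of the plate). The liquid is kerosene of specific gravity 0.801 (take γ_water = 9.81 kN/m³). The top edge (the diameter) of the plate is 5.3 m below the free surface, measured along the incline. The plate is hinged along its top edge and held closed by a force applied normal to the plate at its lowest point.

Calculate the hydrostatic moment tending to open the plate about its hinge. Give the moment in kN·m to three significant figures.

γ = 0.801 × 9.81 = 7.85781 kN/m³.
Let θ = 63° be the plate's angle to the horizontal; measure y along the incline from where the plane meets the free surface. Vertical depth h = y·sinθ with sinθ = 0.891007.
The centroid of a semicircle lies 4r/(3π) = 0.763944 m from the diameter, here below the top edge, so y_c = 5.3 + 0.763944 = 6.06394 m and h_c = 6.06394 × 0.891007 = 5.40301 m.
A = πr²/2 = π × 1.8²/2 = 5.08938 m².
Resultant F = γ·h_c·A = 7.85781 × 5.40301 × 5.08938 = 216.074 kN.
I_c = (π/8 − 8/(9π))·r⁴ = 0.109757 × 1.8⁴ = 1.15219 m⁴.
Centre of pressure: y_p = y_c + I_c/(y_c·A) = 6.06394 + 1.15219/(6.06394 × 5.08938) = 6.06394 + 0.037334 = 6.10127 m along the plane.
The resultant acts 0.763944 + 0.037334 = 0.801278 m (along the plate) below the hinge at the top edge, so the moment about the hinge is M = F × 0.801278 = 216.074 × 0.801278 = 173.135 kN·m.

M ≈ 173 kN·m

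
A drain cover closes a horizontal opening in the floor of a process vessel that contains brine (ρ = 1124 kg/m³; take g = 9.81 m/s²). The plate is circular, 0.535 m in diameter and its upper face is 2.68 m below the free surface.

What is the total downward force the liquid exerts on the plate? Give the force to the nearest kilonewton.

γ = ρg = 1124 × 9.81 / 1000 = 11.02644 kN/m³.
The plate is horizontal, so pressure is uniform at p = γ·h = 11.02644 × 2.68 = 29.5509 kN/m².
A = π(0.2675)² = 0.224801 m².
F = p·A = 29.5509 × 0.224801 = 6.64307 kN.

F ≈ 7 kN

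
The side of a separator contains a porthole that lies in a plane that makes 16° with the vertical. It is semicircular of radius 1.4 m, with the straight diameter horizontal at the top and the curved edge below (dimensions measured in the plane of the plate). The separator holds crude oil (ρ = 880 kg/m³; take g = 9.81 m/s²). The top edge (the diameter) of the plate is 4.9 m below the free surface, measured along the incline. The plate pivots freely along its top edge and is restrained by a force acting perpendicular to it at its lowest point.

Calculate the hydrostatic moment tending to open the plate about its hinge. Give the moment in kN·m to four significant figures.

M ≈ 86.90 kN·m

γ = ρg = 880 × 9.81 / 1000 = 8.6328 kN/m³.
The plate makes 16° with the vertical, i.e. θ = 90° − 16° = 74° to the horizontal. Measuring y along the incline from the free-surface line, vertical depth h = y·sinθ with sinθ = 0.961262.
The centroid of a semicircle lies 4r/(3π) = 0.594178 m from the diameter, here below the top edge, so y_c = 4.9 + 0.594178 = 5.49418 m and h_c = 5.49418 × 0.961262 = 5.28135 m.
A = πr²/2 = π × 1.4²/2 = 3.07876 m².
Resultant F = γ·h_c·A = 8.6328 × 5.28135 × 3.07876 = 140.369 kN.
I_c = (π/8 − 8/(9π))·r⁴ = 0.109757 × 1.4⁴ = 0.421642 m⁴.
Centre of pressure: y_p = y_c + I_c/(y_c·A) = 5.49418 + 0.421642/(5.49418 × 3.07876) = 5.49418 + 0.0249267 = 5.51911 m along the plane.
The resultant acts 0.594178 + 0.0249267 = 0.619105 m (along the plate) below the hinge at the top edge, so the moment about the hinge is M = F × 0.619105 = 140.369 × 0.619105 = 86.9031 kN·m.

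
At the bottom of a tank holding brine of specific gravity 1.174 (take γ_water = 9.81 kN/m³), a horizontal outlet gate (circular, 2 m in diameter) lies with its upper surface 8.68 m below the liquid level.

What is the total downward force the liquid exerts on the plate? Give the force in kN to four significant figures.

γ = 1.174 × 9.81 = 11.51694 kN/m³.
The plate is horizontal, so pressure is uniform at p = γ·h = 11.51694 × 8.68 = 99.967 kN/m².
A = π(1)² = 3.14159 m².
F = p·A = 99.967 × 3.14159 = 314.055 kN.

F ≈ 314.1 kN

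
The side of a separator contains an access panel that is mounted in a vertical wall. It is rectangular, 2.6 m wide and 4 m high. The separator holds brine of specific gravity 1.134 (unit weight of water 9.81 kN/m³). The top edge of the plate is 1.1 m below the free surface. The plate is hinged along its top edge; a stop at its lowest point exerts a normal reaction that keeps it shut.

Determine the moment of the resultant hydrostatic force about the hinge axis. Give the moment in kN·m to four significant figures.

γ = 1.134 × 9.81 = 11.12454 kN/m³.
The centroid lies 4/2 = 2 m below the top edge, so the centroid depth is h_c = 1.1 + 2 = 3.1 m.
A = 2.6 × 4 = 10.4 m².
Resultant F = γ·h_c·A = 11.12454 × 3.1 × 10.4 = 358.655 kN.
I_c = b·h³/12 = 2.6 × 4³/12 = 13.8667 m⁴.
Centre of pressure: y_p = y_c + I_c/(y_c·A) = 3.1 + 13.8667/(3.1 × 10.4) = 3.1 + 0.430109 = 3.53011 m along the plane.
The resultant acts 2 + 0.430109 = 2.43011 m (along the plate) below the hinge at the top edge, so the moment about the hinge is M = F × 2.43011 = 358.655 × 2.43011 = 871.571 kN·m.

M ≈ 871.6 kN·m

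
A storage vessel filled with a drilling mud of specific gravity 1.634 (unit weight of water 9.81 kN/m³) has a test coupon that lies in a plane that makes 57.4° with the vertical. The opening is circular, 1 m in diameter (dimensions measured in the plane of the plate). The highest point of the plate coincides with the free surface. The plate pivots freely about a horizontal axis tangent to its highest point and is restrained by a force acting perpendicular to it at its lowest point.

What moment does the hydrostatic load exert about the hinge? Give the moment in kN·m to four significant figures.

γ = 1.634 × 9.81 = 16.02954 kN/m³.
The plate makes 57.4° with the vertical, i.e. θ = 90° − 57.4° = 32.6° to the horizontal. Measuring y along the incline from the free-surface line, vertical depth h = y·sinθ with sinθ = 0.538771.
The centroid is at the centre, 0.5 m below the top of the plate, so y_c = 0.5 m and h_c = 0.5 × 0.538771 = 0.269385 m.
A = π(0.5)² = 0.785398 m².
Resultant F = γ·h_c·A = 16.02954 × 0.269385 × 0.785398 = 3.39144 kN.
I_c = πr⁴/4 = π × 0.5⁴/4 = 0.0490874 m⁴.
Centre of pressure: y_p = y_c + I_c/(y_c·A) = 0.5 + 0.0490874/(0.5 × 0.785398) = 0.5 + 0.125 = 0.625 m along the plane.
The resultant acts 0.5 + 0.125 = 0.625 m (along the plate) below the hinge at the top edge, so the moment about the hinge is M = F × 0.625 = 3.39144 × 0.625 = 2.11965 kN·m.

M ≈ 2.120 kN·m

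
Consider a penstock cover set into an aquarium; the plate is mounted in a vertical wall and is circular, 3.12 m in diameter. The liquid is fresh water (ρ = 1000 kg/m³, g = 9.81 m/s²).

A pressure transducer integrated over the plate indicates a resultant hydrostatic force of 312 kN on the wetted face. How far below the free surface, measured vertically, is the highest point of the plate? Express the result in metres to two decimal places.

γ = ρg = 1000 × 9.81 = 9810 N/m³ = 9.81 kN/m³.
A = π(1.56)² = 7.64538 m².
From F = γ·h_c·A, the centroid depth is h_c = 312/(9.81 × 7.64538) = 4.15993 m.
The centroid is at the centre, 1.56 m below the top of the plate, so the highest point sits at h_top = 4.15993 − 1.56 = 2.59993 m below the surface.

d_top ≈ 2.60 m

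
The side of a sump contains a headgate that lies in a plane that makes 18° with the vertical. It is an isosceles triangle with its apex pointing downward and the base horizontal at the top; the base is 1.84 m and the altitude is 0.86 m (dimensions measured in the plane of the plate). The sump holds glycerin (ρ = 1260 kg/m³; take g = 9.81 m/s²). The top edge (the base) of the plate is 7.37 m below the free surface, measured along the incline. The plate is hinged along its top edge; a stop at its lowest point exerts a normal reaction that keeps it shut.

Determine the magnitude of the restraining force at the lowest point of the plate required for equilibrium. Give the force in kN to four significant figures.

γ = ρg = 1260 × 9.81 / 1000 = 12.3606 kN/m³.
The plate makes 18° with the vertical, i.e. θ = 90° − 18° = 72° to the horizontal. Measuring y along the incline from the free-surface line, vertical depth h = y·sinθ with sinθ = 0.951057.
With the apex down, the centroid sits h/3 = 0.86/3 = 0.286667 m below the base (the top edge), so y_c = 7.37 + 0.286667 = 7.65667 m and h_c = 7.65667 × 0.951057 = 7.28193 m.
A = ½ × 1.84 × 0.86 = 0.7912 m².
Resultant F = γ·h_c·A = 12.3606 × 7.28193 × 0.7912 = 71.2151 kN.
I_c = b·h³/36 = 1.84 × 0.86³/36 = 0.0325095 m⁴.
Centre of pressure: y_p = y_c + I_c/(y_c·A) = 7.65667 + 0.0325095/(7.65667 × 0.7912) = 7.65667 + 0.00536641 = 7.66204 m along the plane.
The resultant acts 0.286667 + 0.00536641 = 0.292033 m (along the plate) below the hinge at the top edge, so the moment about the hinge is M = F × 0.292033 = 71.2151 × 0.292033 = 20.7972 kN·m.
A normal force at the bottom, 0.86 m from the hinge, must supply this moment: P = 20.7972/0.86 = 24.1828 kN.

P ≈ 24.18 kN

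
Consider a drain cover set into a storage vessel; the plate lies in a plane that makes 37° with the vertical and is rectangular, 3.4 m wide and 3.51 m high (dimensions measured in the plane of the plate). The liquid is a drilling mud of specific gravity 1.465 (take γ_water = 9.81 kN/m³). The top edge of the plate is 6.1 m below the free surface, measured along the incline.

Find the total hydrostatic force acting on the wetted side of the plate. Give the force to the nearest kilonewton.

γ = 1.465 × 9.81 = 14.37165 kN/m³.
The plate makes 37° with the vertical, i.e. θ = 90° − 37° = 53° to the horizontal. Measuring y along the incline from the free-surface line, vertical depth h = y·sinθ with sinθ = 0.798636.
The centroid lies 3.51/2 = 1.755 m below the top edge, so y_c = 6.1 + 1.755 = 7.855 m and h_c = 7.855 × 0.798636 = 6.27329 m.
A = 3.4 × 3.51 = 11.934 m².
Resultant F = γ·h_c·A = 14.37165 × 6.27329 × 11.934 = 1075.94 kN.

F ≈ 1076 kN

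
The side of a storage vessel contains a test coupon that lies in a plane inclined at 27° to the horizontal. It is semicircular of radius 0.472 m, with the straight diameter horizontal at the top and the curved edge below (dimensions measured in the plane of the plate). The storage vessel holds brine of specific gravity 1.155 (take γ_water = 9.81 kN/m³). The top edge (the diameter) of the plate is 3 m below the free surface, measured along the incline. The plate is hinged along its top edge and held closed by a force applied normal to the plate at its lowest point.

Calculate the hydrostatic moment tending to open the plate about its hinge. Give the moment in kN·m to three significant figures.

γ = 1.155 × 9.81 = 11.33055 kN/m³.
Let θ = 27° be the plate's angle to the horizontal; measure y along the incline from where the plane meets the free surface. Vertical depth h = y·sinθ with sinθ = 0.453990.
The centroid of a semicircle lies 4r/(3π) = 0.200323 m from the diameter, here below the top edge, so y_c = 3 + 0.200323 = 3.20032 m and h_c = 3.20032 × 0.453990 = 1.45291 m.
A = πr²/2 = π × 0.472²/2 = 0.349948 m².
Resultant F = γ·h_c·A = 11.33055 × 1.45291 × 0.349948 = 5.76094 kN.
I_c = (π/8 − 8/(9π))·r⁴ = 0.109757 × 0.472⁴ = 0.00544754 m⁴.
Centre of pressure: y_p = y_c + I_c/(y_c·A) = 3.20032 + 0.00544754/(3.20032 × 0.349948) = 3.20032 + 0.00486411 = 3.20518 m along the plane.
The resultant acts 0.200323 + 0.00486411 = 0.205187 m (along the plate) below the hinge at the top edge, so the moment about the hinge is M = F × 0.205187 = 5.76094 × 0.205187 = 1.18207 kN·m.

M ≈ 1.18 kN·m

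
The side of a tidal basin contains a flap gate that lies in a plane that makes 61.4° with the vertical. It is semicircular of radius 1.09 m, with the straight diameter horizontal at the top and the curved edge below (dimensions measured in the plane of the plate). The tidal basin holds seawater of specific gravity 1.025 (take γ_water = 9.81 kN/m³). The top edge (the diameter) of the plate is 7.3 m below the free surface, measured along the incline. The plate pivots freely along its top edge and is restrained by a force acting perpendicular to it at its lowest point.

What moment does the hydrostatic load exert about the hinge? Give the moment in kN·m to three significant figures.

γ = 1.025 × 9.81 = 10.05525 kN/m³.
The plate makes 61.4° with the vertical, i.e. θ = 90° − 61.4° = 28.6° to the horizontal. Measuring y along the incline from the free-surface line, vertical depth h = y·sinθ with sinθ = 0.478692.
The centroid of a semicircle lies 4r/(3π) = 0.46261 m from the diameter, here below the top edge, so y_c = 7.3 + 0.46261 = 7.76261 m and h_c = 7.76261 × 0.478692 = 3.7159 m.
A = πr²/2 = π × 1.09²/2 = 1.86626 m².
Resultant F = γ·h_c·A = 10.05525 × 3.7159 × 1.86626 = 69.7315 kN.
I_c = (π/8 − 8/(9π))·r⁴ = 0.109757 × 1.09⁴ = 0.154931 m⁴.
Centre of pressure: y_p = y_c + I_c/(y_c·A) = 7.76261 + 0.154931/(7.76261 × 1.86626) = 7.76261 + 0.0106944 = 7.7733 m along the plane.
The resultant acts 0.46261 + 0.0106944 = 0.473304 m (along the plate) below the hinge at the top edge, so the moment about the hinge is M = F × 0.473304 = 69.7315 × 0.473304 = 33.0042 kN·m.

M ≈ 33.0 kN·m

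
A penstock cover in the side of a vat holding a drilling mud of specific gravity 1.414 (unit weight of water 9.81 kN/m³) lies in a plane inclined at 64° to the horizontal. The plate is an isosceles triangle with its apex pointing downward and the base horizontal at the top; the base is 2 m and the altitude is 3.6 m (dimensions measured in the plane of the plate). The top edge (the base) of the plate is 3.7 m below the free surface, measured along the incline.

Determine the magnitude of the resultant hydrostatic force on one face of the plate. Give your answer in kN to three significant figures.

γ = 1.414 × 9.81 = 13.87134 kN/m³.
Let θ = 64° be the plate's angle to the horizontal; measure y along the incline from where the plane meets the free surface. Vertical depth h = y·sinθ with sinθ = 0.898794.
With the apex down, the centroid sits h/3 = 3.6/3 = 1.2 m below the base (the top edge), so y_c = 3.7 + 1.2 = 4.9 m and h_c = 4.9 × 0.898794 = 4.40409 m.
A = ½ × 2 × 3.6 = 3.6 m².
Resultant F = γ·h_c·A = 13.87134 × 4.40409 × 3.6 = 219.926 kN.

F ≈ 220 kN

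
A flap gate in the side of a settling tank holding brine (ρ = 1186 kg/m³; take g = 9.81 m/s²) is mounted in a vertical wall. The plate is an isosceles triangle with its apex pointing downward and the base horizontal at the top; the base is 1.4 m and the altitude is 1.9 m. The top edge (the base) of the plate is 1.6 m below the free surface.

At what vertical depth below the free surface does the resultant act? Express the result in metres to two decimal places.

γ = ρg = 1186 × 9.81 / 1000 = 11.63466 kN/m³.
With the apex down, the centroid sits h/3 = 1.9/3 = 0.633333 m below the base (the top edge), so the centroid depth is h_c = 1.6 + 0.633333 = 2.23333 m.
A = ½ × 1.4 × 1.9 = 1.33 m².
Resultant F = γ·h_c·A = 11.63466 × 2.23333 × 1.33 = 34.5588 kN.
I_c = b·h³/36 = 1.4 × 1.9³/36 = 0.266739 m⁴.
Centre of pressure: y_p = y_c + I_c/(y_c·A) = 2.23333 + 0.266739/(2.23333 × 1.33) = 2.23333 + 0.0898012 = 2.32313 m along the plane.

h_p = 2.32 m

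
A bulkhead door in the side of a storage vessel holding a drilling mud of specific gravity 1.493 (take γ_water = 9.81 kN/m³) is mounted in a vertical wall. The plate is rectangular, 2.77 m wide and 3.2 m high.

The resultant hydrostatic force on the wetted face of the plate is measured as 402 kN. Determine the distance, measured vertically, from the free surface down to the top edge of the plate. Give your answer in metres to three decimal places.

γ = 1.493 × 9.81 = 14.64633 kN/m³.
A = 2.77 × 3.2 = 8.864 m².
From F = γ·h_c·A, the centroid depth is h_c = 402/(14.64633 × 8.864) = 3.09647 m.
The centroid lies 3.2/2 = 1.6 m below the top edge, so the top edge sits at h_top = 3.09647 − 1.6 = 1.49647 m below the surface.

d_top ≈ 1.496 m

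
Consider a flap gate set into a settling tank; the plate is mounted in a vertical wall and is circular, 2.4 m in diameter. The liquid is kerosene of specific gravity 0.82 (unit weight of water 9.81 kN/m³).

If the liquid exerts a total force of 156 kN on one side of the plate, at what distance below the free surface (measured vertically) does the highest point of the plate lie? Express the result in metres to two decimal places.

d_top ≈ 3.09 m

γ = 0.82 × 9.81 = 8.0442 kN/m³.
A = π(1.2)² = 4.52389 m².
From F = γ·h_c·A, the centroid depth is h_c = 156/(8.0442 × 4.52389) = 4.28677 m.
The centroid is at the centre, 1.2 m below the top of the plate, so the highest point sits at h_top = 4.28677 − 1.2 = 3.08677 m below the surface.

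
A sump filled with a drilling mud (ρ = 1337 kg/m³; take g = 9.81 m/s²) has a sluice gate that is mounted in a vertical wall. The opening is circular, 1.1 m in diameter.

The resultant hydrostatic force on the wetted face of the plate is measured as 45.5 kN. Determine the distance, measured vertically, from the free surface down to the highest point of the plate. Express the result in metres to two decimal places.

γ = ρg = 1337 × 9.81 / 1000 = 13.11597 kN/m³.
A = π(0.55)² = 0.950332 m².
From F = γ·h_c·A, the centroid depth is h_c = 45.5/(13.11597 × 0.950332) = 3.65036 m.
The centroid is at the centre, 0.55 m below the top of the plate, so the highest point sits at h_top = 3.65036 − 0.55 = 3.10036 m below the surface.

d_top ≈ 3.10 m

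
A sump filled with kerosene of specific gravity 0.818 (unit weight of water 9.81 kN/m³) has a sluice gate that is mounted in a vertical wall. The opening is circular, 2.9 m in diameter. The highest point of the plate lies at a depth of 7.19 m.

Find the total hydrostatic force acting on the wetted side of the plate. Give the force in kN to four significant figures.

γ = 0.818 × 9.81 = 8.02458 kN/m³.
The centroid is at the centre, 1.45 m below the top of the plate, so the centroid depth is h_c = 7.19 + 1.45 = 8.64 m.
A = π(1.45)² = 6.6052 m².
Resultant F = γ·h_c·A = 8.02458 × 8.64 × 6.6052 = 457.954 kN.

F ≈ 458.0 kN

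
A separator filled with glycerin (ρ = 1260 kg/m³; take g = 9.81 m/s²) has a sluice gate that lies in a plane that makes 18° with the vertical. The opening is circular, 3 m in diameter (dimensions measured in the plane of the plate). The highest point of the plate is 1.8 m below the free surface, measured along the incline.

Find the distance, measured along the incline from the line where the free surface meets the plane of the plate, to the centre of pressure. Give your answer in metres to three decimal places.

y_p = 3.470 m

γ = ρg = 1260 × 9.81 / 1000 = 12.3606 kN/m³.
The plate makes 18° with the vertical, i.e. θ = 90° − 18° = 72° to the horizontal. Measuring y along the incline from the free-surface line, vertical depth h = y·sinθ with sinθ = 0.951057.
The centroid is at the centre, 1.5 m below the top of the plate, so y_c = 1.8 + 1.5 = 3.3 m and h_c = 3.3 × 0.951057 = 3.13849 m.
A = π(1.5)² = 7.06858 m².
Resultant F = γ·h_c·A = 12.3606 × 3.13849 × 7.06858 = 274.216 kN.
I_c = πr⁴/4 = π × 1.5⁴/4 = 3.97608 m⁴.
Centre of pressure: y_p = y_c + I_c/(y_c·A) = 3.3 + 3.97608/(3.3 × 7.06858) = 3.3 + 0.170455 = 3.47045 m along the plane.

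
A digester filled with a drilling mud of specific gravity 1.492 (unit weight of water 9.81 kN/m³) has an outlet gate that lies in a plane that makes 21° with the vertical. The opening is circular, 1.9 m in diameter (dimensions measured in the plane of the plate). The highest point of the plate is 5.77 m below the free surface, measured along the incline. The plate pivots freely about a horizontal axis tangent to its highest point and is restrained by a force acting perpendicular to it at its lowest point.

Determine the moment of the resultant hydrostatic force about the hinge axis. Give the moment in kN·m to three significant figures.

γ = 1.492 × 9.81 = 14.63652 kN/m³.
The plate makes 21° with the vertical, i.e. θ = 90° − 21° = 69° to the horizontal. Measuring y along the incline from the free-surface line, vertical depth h = y·sinθ with sinθ = 0.933580.
The centroid is at the centre, 0.95 m below the top of the plate, so y_c = 5.77 + 0.95 = 6.72 m and h_c = 6.72 × 0.933580 = 6.27366 m.
A = π(0.95)² = 2.83529 m².
Resultant F = γ·h_c·A = 14.63652 × 6.27366 × 2.83529 = 260.349 kN.
I_c = πr⁴/4 = π × 0.95⁴/4 = 0.639712 m⁴.
Centre of pressure: y_p = y_c + I_c/(y_c·A) = 6.72 + 0.639712/(6.72 × 2.83529) = 6.72 + 0.0335751 = 6.75358 m along the plane.
The resultant acts 0.95 + 0.0335751 = 0.983575 m (along the plate) below the hinge at the top edge, so the moment about the hinge is M = F × 0.983575 = 260.349 × 0.983575 = 256.073 kN·m.

M ≈ 256 kN·m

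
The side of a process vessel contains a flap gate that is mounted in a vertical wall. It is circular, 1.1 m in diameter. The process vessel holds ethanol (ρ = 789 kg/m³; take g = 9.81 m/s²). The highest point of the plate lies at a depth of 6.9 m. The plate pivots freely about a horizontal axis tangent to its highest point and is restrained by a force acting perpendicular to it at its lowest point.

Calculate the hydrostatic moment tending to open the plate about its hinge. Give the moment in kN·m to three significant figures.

M ≈ 30.7 kN·m

γ = ρg = 789 × 9.81 / 1000 = 7.74009 kN/m³.
The centroid is at the centre, 0.55 m below the top of the plate, so the centroid depth is h_c = 6.9 + 0.55 = 7.45 m.
A = π(0.55)² = 0.950332 m².
Resultant F = γ·h_c·A = 7.74009 × 7.45 × 0.950332 = 54.7996 kN.
I_c = πr⁴/4 = π × 0.55⁴/4 = 0.0718688 m⁴.
Centre of pressure: y_p = y_c + I_c/(y_c·A) = 7.45 + 0.0718688/(7.45 × 0.950332) = 7.45 + 0.010151 = 7.46015 m along the plane.
The resultant acts 0.55 + 0.010151 = 0.560151 m (along the plate) below the hinge at the top edge, so the moment about the hinge is M = F × 0.560151 = 54.7996 × 0.560151 = 30.6961 kN·m.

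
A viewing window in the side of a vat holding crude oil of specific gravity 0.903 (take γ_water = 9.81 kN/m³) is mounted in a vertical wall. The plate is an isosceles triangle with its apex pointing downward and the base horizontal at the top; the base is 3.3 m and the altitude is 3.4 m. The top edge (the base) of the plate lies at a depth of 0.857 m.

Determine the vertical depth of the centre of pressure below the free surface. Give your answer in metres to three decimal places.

h_p = 2.313 m

γ = 0.903 × 9.81 = 8.85843 kN/m³.
With the apex down, the centroid sits h/3 = 3.4/3 = 1.13333 m below the base (the top edge), so the centroid depth is h_c = 0.857 + 1.13333 = 1.99033 m.
A = ½ × 3.3 × 3.4 = 5.61 m².
Resultant F = γ·h_c·A = 8.85843 × 1.99033 × 5.61 = 98.911 kN.
I_c = b·h³/36 = 3.3 × 3.4³/36 = 3.60287 m⁴.
Centre of pressure: y_p = y_c + I_c/(y_c·A) = 1.99033 + 3.60287/(1.99033 × 5.61) = 1.99033 + 0.322672 = 2.313 m along the plane.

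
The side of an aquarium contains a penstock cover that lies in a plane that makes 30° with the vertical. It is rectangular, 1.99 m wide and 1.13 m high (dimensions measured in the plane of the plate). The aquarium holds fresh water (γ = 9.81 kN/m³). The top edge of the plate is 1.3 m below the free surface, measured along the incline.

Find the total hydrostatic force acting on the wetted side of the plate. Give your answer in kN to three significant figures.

γ = 9.81 kN/m³.
The plate makes 30° with the vertical, i.e. θ = 90° − 30° = 60° to the horizontal. Measuring y along the incline from the free-surface line, vertical depth h = y·sinθ with sinθ = 0.866025.
The centroid lies 1.13/2 = 0.565 m below the top edge, so y_c = 1.3 + 0.565 = 1.865 m and h_c = 1.865 × 0.866025 = 1.61514 m.
A = 1.99 × 1.13 = 2.2487 m².
Resultant F = γ·h_c·A = 9.81 × 1.61514 × 2.2487 = 35.6296 kN.

F ≈ 35.6 kN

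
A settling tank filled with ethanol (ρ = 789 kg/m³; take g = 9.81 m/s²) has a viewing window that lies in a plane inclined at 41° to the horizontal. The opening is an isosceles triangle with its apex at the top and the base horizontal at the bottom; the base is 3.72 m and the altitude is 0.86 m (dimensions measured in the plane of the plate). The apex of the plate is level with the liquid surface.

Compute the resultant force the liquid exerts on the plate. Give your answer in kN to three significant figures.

γ = ρg = 789 × 9.81 / 1000 = 7.74009 kN/m³.
Let θ = 41° be the plate's angle to the horizontal; measure y along the incline from where the plane meets the free surface. Vertical depth h = y·sinθ with sinθ = 0.656059.
With the apex up, the centroid sits 2h/3 = 2 × 0.86/3 = 0.573333 m below the apex, so y_c = 0.573333 m and h_c = 0.573333 × 0.656059 = 0.37614 m.
A = ½ × 3.72 × 0.86 = 1.5996 m².
Resultant F = γ·h_c·A = 7.74009 × 0.37614 × 1.5996 = 4.65701 kN.

F ≈ 4.66 kN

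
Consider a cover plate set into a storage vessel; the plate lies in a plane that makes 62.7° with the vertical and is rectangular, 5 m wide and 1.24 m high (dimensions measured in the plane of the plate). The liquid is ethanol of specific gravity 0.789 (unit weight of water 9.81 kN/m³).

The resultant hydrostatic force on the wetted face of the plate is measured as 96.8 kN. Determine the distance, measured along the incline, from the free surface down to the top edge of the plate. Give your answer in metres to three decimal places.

y_top ≈ 3.778 m

γ = 0.789 × 9.81 = 7.74009 kN/m³.
A = 5 × 1.24 = 6.2 m².
From F = γ·h_c·A, the centroid depth is h_c = 96.8/(7.74009 × 6.2) = 2.01715 m.
The plate makes 62.7° with the vertical, i.e. θ = 90° − 62.7° = 27.3° to the horizontal. Measuring y along the incline from the free-surface line, vertical depth h = y·sinθ with sinθ = 0.458650.
Along the incline, y_c = h_c/sinθ = 2.01715/0.458650 = 4.39802 m.
The centroid lies 1.24/2 = 0.62 m below the top edge, so the top edge sits at y_top = 4.39802 − 0.62 = 3.77802 m along the incline.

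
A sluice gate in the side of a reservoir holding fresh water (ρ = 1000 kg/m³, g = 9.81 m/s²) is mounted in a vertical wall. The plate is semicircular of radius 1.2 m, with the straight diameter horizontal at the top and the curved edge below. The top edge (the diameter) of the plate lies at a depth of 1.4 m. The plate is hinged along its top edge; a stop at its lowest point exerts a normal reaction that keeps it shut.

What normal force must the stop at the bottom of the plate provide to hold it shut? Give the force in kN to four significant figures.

γ = ρg = 1000 × 9.81 = 9810 N/m³ = 9.81 kN/m³.
The centroid of a semicircle lies 4r/(3π) = 0.509296 m from the diameter, here below the top edge, so the centroid depth is h_c = 1.4 + 0.509296 = 1.9093 m.
A = πr²/2 = π × 1.2²/2 = 2.26195 m².
Resultant F = γ·h_c·A = 9.81 × 1.9093 × 2.26195 = 42.3669 kN.
I_c = (π/8 − 8/(9π))·r⁴ = 0.109757 × 1.2⁴ = 0.227592 m⁴.
Centre of pressure: y_p = y_c + I_c/(y_c·A) = 1.9093 + 0.227592/(1.9093 × 2.26195) = 1.9093 + 0.0526987 = 1.962 m along the plane.
The resultant acts 0.509296 + 0.0526987 = 0.561995 m (along the plate) below the hinge at the top edge, so the moment about the hinge is M = F × 0.561995 = 42.3669 × 0.561995 = 23.81 kN·m.
A normal force at the bottom, 1.2 m from the hinge, must supply this moment: P = 23.81/1.2 = 19.8417 kN.

P ≈ 19.84 kN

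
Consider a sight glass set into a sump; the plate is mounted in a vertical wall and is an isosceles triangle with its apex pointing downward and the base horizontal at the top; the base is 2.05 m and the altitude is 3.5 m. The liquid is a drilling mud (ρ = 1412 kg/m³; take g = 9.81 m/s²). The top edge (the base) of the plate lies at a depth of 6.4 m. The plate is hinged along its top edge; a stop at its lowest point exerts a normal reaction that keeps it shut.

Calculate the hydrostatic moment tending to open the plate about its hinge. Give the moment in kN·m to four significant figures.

M ≈ 472.5 kN·m

γ = ρg = 1412 × 9.81 / 1000 = 13.85172 kN/m³.
With the apex down, the centroid sits h/3 = 3.5/3 = 1.16667 m below the base (the top edge), so the centroid depth is h_c = 6.4 + 1.16667 = 7.56667 m.
A = ½ × 2.05 × 3.5 = 3.5875 m².
Resultant F = γ·h_c·A = 13.85172 × 7.56667 × 3.5875 = 376.011 kN.
I_c = b·h³/36 = 2.05 × 3.5³/36 = 2.44149 m⁴.
Centre of pressure: y_p = y_c + I_c/(y_c·A) = 7.56667 + 2.44149/(7.56667 × 3.5875) = 7.56667 + 0.0899411 = 7.65661 m along the plane.
The resultant acts 1.16667 + 0.0899411 = 1.25661 m (along the plate) below the hinge at the top edge, so the moment about the hinge is M = F × 1.25661 = 376.011 × 1.25661 = 472.499 kN·m.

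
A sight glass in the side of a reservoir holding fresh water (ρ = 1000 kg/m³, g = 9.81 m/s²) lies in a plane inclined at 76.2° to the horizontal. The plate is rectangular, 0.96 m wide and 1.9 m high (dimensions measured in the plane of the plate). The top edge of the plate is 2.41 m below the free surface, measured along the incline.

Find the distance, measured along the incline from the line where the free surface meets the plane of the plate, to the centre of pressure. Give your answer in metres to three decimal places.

y_p = 3.450 m

γ = ρg = 1000 × 9.81 = 9810 N/m³ = 9.81 kN/m³.
Let θ = 76.2° be the plate's angle to the horizontal; measure y along the incline from where the plane meets the free surface. Vertical depth h = y·sinθ with sinθ = 0.971134.
The centroid lies 1.9/2 = 0.95 m below the top edge, so y_c = 2.41 + 0.95 = 3.36 m and h_c = 3.36 × 0.971134 = 3.26301 m.
A = 0.96 × 1.9 = 1.824 m².
Resultant F = γ·h_c·A = 9.81 × 3.26301 × 1.824 = 58.3865 kN.
I_c = b·h³/12 = 0.96 × 1.9³/12 = 0.54872 m⁴.
Centre of pressure: y_p = y_c + I_c/(y_c·A) = 3.36 + 0.54872/(3.36 × 1.824) = 3.36 + 0.0895337 = 3.44953 m along the plane.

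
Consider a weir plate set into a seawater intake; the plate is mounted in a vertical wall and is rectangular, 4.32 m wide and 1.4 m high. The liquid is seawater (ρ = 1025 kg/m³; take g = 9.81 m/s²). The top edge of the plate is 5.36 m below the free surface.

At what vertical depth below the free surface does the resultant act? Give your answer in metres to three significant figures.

h_p = 6.09 m

γ = ρg = 1025 × 9.81 / 1000 = 10.05525 kN/m³.
The centroid lies 1.4/2 = 0.7 m below the top edge, so the centroid depth is h_c = 5.36 + 0.7 = 6.06 m.
A = 4.32 × 1.4 = 6.048 m².
Resultant F = γ·h_c·A = 10.05525 × 6.06 × 6.048 = 368.534 kN.
I_c = b·h³/12 = 4.32 × 1.4³/12 = 0.98784 m⁴.
Centre of pressure: y_p = y_c + I_c/(y_c·A) = 6.06 + 0.98784/(6.06 × 6.048) = 6.06 + 0.0269527 = 6.08695 m along the plane.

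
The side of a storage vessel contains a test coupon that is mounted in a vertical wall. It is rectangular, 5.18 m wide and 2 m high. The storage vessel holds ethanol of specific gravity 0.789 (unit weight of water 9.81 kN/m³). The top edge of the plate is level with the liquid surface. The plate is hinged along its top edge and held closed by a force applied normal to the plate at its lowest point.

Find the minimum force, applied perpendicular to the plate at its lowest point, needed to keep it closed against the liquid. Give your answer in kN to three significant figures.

P ≈ 53.5 kN

γ = 0.789 × 9.81 = 7.74009 kN/m³.
The centroid lies 2/2 = 1 m below the top edge, so the centroid depth is h_c = 1 m.
A = 5.18 × 2 = 10.36 m².
Resultant F = γ·h_c·A = 7.74009 × 1 × 10.36 = 80.1873 kN.
I_c = b·h³/12 = 5.18 × 2³/12 = 3.45333 m⁴.
Centre of pressure: y_p = y_c + I_c/(y_c·A) = 1 + 3.45333/(1 × 10.36) = 1 + 0.333333 = 1.33333 m along the plane.
The resultant acts 1 + 0.333333 = 1.33333 m (along the plate) below the hinge at the top edge, so the moment about the hinge is M = F × 1.33333 = 80.1873 × 1.33333 = 106.916 kN·m.
A normal force at the bottom, 2 m from the hinge, must supply this moment: P = 106.916/2 = 53.458 kN.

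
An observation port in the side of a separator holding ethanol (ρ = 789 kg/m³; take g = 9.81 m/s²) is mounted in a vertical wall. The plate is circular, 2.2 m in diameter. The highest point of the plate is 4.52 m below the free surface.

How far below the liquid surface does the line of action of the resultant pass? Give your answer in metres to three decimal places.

γ = ρg = 789 × 9.81 / 1000 = 7.74009 kN/m³.
The centroid is at the centre, 1.1 m below the top of the plate, so the centroid depth is h_c = 4.52 + 1.1 = 5.62 m.
A = π(1.1)² = 3.80133 m².
Resultant F = γ·h_c·A = 7.74009 × 5.62 × 3.80133 = 165.355 kN.
I_c = πr⁴/4 = π × 1.1⁴/4 = 1.1499 m⁴.
Centre of pressure: y_p = y_c + I_c/(y_c·A) = 5.62 + 1.1499/(5.62 × 3.80133) = 5.62 + 0.0538255 = 5.67383 m along the plane.

h_p = 5.674 m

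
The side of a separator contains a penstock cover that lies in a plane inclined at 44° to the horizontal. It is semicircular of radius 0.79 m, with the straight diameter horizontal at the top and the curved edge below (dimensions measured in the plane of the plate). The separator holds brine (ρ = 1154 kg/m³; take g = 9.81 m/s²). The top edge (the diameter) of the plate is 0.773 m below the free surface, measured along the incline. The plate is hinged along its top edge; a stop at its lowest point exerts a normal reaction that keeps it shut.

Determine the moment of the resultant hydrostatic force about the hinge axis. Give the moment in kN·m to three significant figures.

M ≈ 3.20 kN·m

γ = ρg = 1154 × 9.81 / 1000 = 11.32074 kN/m³.
Let θ = 44° be the plate's angle to the horizontal; measure y along the incline from where the plane meets the free surface. Vertical depth h = y·sinθ with sinθ = 0.694658.
The centroid of a semicircle lies 4r/(3π) = 0.335286 m from the diameter, here below the top edge, so y_c = 0.773 + 0.335286 = 1.10829 m and h_c = 1.10829 × 0.694658 = 0.769883 m.
A = πr²/2 = π × 0.79²/2 = 0.980334 m².
Resultant F = γ·h_c·A = 11.32074 × 0.769883 × 0.980334 = 8.54424 kN.
I_c = (π/8 − 8/(9π))·r⁴ = 0.109757 × 0.79⁴ = 0.0427504 m⁴.
Centre of pressure: y_p = y_c + I_c/(y_c·A) = 1.10829 + 0.0427504/(1.10829 × 0.980334) = 1.10829 + 0.0393471 = 1.14764 m along the plane.
The resultant acts 0.335286 + 0.0393471 = 0.374633 m (along the plate) below the hinge at the top edge, so the moment about the hinge is M = F × 0.374633 = 8.54424 × 0.374633 = 3.20095 kN·m.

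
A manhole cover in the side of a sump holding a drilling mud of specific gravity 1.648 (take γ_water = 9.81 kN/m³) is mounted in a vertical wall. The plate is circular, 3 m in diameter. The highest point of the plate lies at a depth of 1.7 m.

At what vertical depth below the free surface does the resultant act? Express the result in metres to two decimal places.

γ = 1.648 × 9.81 = 16.16688 kN/m³.
The centroid is at the centre, 1.5 m below the top of the plate, so the centroid depth is h_c = 1.7 + 1.5 = 3.2 m.
A = π(1.5)² = 7.06858 m².
Resultant F = γ·h_c·A = 16.16688 × 3.2 × 7.06858 = 365.686 kN.
I_c = πr⁴/4 = π × 1.5⁴/4 = 3.97608 m⁴.
Centre of pressure: y_p = y_c + I_c/(y_c·A) = 3.2 + 3.97608/(3.2 × 7.06858) = 3.2 + 0.175781 = 3.37578 m along the plane.

h_p = 3.38 m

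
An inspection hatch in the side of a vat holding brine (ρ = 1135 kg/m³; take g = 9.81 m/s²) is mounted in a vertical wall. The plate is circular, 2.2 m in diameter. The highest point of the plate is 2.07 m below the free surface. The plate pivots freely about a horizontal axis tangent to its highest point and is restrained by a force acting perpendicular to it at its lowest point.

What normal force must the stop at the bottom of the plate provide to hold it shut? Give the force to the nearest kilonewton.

P ≈ 73 kN

γ = ρg = 1135 × 9.81 / 1000 = 11.13435 kN/m³.
The centroid is at the centre, 1.1 m below the top of the plate, so the centroid depth is h_c = 2.07 + 1.1 = 3.17 m.
A = π(1.1)² = 3.80133 m².
Resultant F = γ·h_c·A = 11.13435 × 3.17 × 3.80133 = 134.171 kN.
I_c = πr⁴/4 = π × 1.1⁴/4 = 1.1499 m⁴.
Centre of pressure: y_p = y_c + I_c/(y_c·A) = 3.17 + 1.1499/(3.17 × 3.80133) = 3.17 + 0.0954257 = 3.26543 m along the plane.
The resultant acts 1.1 + 0.0954257 = 1.19543 m (along the plate) below the hinge at the top edge, so the moment about the hinge is M = F × 1.19543 = 134.171 × 1.19543 = 160.392 kN·m.
A normal force at the bottom, 2.2 m from the hinge, must supply this moment: P = 160.392/2.2 = 72.9055 kN.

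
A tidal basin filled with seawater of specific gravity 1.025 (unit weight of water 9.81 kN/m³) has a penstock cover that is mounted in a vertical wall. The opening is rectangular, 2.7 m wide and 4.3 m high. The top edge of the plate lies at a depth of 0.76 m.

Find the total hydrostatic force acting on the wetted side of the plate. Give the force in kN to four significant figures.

γ = 1.025 × 9.81 = 10.05525 kN/m³.
The centroid lies 4.3/2 = 2.15 m below the top edge, so the centroid depth is h_c = 0.76 + 2.15 = 2.91 m.
A = 2.7 × 4.3 = 11.61 m².
Resultant F = γ·h_c·A = 10.05525 × 2.91 × 11.61 = 339.718 kN.

F ≈ 339.7 kN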